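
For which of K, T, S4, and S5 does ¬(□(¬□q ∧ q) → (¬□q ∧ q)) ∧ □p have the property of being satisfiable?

K

K-tableau for the formula:
1. ¬(□(¬□q ∧ q) → (¬□q ∧ q)) ∧ □p, w0
2. ¬(□(¬□q ∧ q) → (¬□q ∧ q)), w0
3. □p, w0
4. □(¬□q ∧ q), w0
5. ¬(¬□q ∧ q), w0
6. ¬q, w0
Complete open branch: satisfiable in K.
T-tableau for the formula:
1. ¬(□(¬□q ∧ q) → (¬□q ∧ q)) ∧ □p, w0
2. ¬(□(¬□q ∧ q) → (¬□q ∧ q)), w0
3. □p, w0
4. □(¬□q ∧ q), w0
5. ¬(¬□q ∧ q), w0
6. p, w0
7. ¬□q ∧ q, w0
8. ¬□q, w0
9. q, w0
10. □q, w0
11. ¬q, w1
12. p, w1
13. ¬□q ∧ q, w1
14. ¬□q, w1
15. q, w1
Accessibility: w0Rw0, w0Rw1, w1Rw1
Branch closes: q and ¬q both at w1.
Every branch closes (one shown): unsatisfiable in T, hence also in S4, S5 (every S4/S5-frame is a T-frame).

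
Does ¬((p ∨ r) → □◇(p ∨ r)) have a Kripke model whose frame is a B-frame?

1. ¬((p ∨ r) → □◇(p ∨ r)), 0
2. p ∨ r, 0
3. ¬□◇(p ∨ r), 0
4. r, 0
5. ¬◇(p ∨ r), 1
6. ¬(p ∨ r), 0
7. ¬p, 0
8. ¬r, 0
Accessibility: 0R0, 0R1, 1R0, 1R1
Branch closes: r and ¬r both at 0.
(One branch shown.) All branches close.

Unsatisfiable (every branch closes)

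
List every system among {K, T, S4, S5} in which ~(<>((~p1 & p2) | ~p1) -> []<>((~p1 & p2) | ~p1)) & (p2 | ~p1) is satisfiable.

S4-tableau for the formula:
1. ~(<>((~p1 & p2) | ~p1) -> []<>((~p1 & p2) | ~p1)) & (p2 | ~p1), 0
2. ~(<>((~p1 & p2) | ~p1) -> []<>((~p1 & p2) | ~p1)), 0
3. p2 | ~p1, 0
4. <>((~p1 & p2) | ~p1), 0
5. ~[]<>((~p1 & p2) | ~p1), 0
6. ~p1, 0
7. (~p1 & p2) | ~p1, 1
8. ~p1, 1
9. ~<>((~p1 & p2) | ~p1), 2
10. ~((~p1 & p2) | ~p1), 2
11. ~(~p1 & p2), 2
12. p1, 2
13. ~p2, 2
Accessibility: 0R0, 0R1, 0R2, 1R1, 2R2
Complete open branch: satisfiable in S4, hence also in K, T (this S4-model is also a K-model and a T-model).
S5-tableau for the formula:
1. ~(<>((~p1 & p2) | ~p1) -> []<>((~p1 & p2) | ~p1)) & (p2 | ~p1), 0
2. ~(<>((~p1 & p2) | ~p1) -> []<>((~p1 & p2) | ~p1)), 0
3. p2 | ~p1, 0
4. <>((~p1 & p2) | ~p1), 0
5. ~[]<>((~p1 & p2) | ~p1), 0
6. p2, 0
7. (~p1 & p2) | ~p1, 1
8. ~p1 & p2, 1
9. ~p1, 1
10. p2, 1
11. ~<>((~p1 & p2) | ~p1), 2
12. ~((~p1 & p2) | ~p1), 0
13. ~(~p1 & p2), 0
14. p1, 0
15. ~((~p1 & p2) | ~p1), 1
16. ~(~p1 & p2), 1
17. p1, 1
Accessibility: 0R0, 0R1, 0R2, 1R0, 1R1, 1R2, 2R0, 2R1, 2R2
Branch closes: p1 and ~p1 both at 1.
Every branch closes (one shown): unsatisfiable in S5.

K, T, S4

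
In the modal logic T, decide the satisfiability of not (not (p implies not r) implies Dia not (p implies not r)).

1. not (not (p implies not r) implies Dia not (p implies not r)), w0
2. not (p implies not r), w0
3. not Dia not (p implies not r), w0
4. p, w0
5. r, w0
6. p implies not r, w0
7. not r, w0
Accessibility: w0Rw0
Branch closes: r and not r both at w0.
(One branch shown.) All branches close.

Unsatisfiable (every branch closes)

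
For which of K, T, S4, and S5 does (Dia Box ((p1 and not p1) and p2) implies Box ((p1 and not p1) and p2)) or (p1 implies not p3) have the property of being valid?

K-tableau for the negation not ((Dia Box ((p1 and not p1) and p2) implies Box ((p1 and not p1) and p2)) or (p1 implies not p3)):
1. not ((Dia Box ((p1 and not p1) and p2) implies Box ((p1 and not p1) and p2)) or (p1 implies not p3)), 0
2. not (Dia Box ((p1 and not p1) and p2) implies Box ((p1 and not p1) and p2)), 0
3. not (p1 implies not p3), 0
4. Dia Box ((p1 and not p1) and p2), 0
5. not Box ((p1 and not p1) and p2), 0
6. p1, 0
7. p3, 0
8. Box ((p1 and not p1) and p2), 1
9. not ((p1 and not p1) and p2), 2
10. not p2, 2
Accessibility: 0R1, 0R2
Complete open branch: countermodel on a K-frame, so not valid in K.
T-tableau for the negation not ((Dia Box ((p1 and not p1) and p2) implies Box ((p1 and not p1) and p2)) or (p1 implies not p3)):
1. not ((Dia Box ((p1 and not p1) and p2) implies Box ((p1 and not p1) and p2)) or (p1 implies not p3)), 0
2. not (Dia Box ((p1 and not p1) and p2) implies Box ((p1 and not p1) and p2)), 0
3. not (p1 implies not p3), 0
4. Dia Box ((p1 and not p1) and p2), 0
5. not Box ((p1 and not p1) and p2), 0
6. p1, 0
7. p3, 0
8. Box ((p1 and not p1) and p2), 1
9. (p1 and not p1) and p2, 1
10. p1 and not p1, 1
11. p2, 1
12. p1, 1
13. not p1, 1
Accessibility: 0R0, 0R1, 1R1
Branch closes: p1 and not p1 both at 1.
Every branch closes (one shown): valid in T, hence also in S4, S5 (every theorem of T is a theorem of S4 and S5).

T, S4, S5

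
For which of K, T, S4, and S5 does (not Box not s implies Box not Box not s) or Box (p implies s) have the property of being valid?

S5

S4-tableau for the negation not ((not Box not s implies Box not Box not s) or Box (p implies s)):
1. not ((not Box not s implies Box not Box not s) or Box (p implies s)), 0
2. not (not Box not s implies Box not Box not s), 0
3. not Box (p implies s), 0
4. not Box not s, 0
5. not Box not Box not s, 0
6. not (p implies s), 1
7. p, 1
8. not s, 1
9. s, 2
10. Box not s, 3
11. not s, 3
Accessibility: 0R0, 0R1, 0R2, 0R3, 1R1, 2R2, 3R3
Complete open branch: countermodel on an S4-frame, so not valid in S4, nor in K, T (the same frame is also a K-frame and a T-frame).
S5-tableau for the negation not ((not Box not s implies Box not Box not s) or Box (p implies s)):
1. not ((not Box not s implies Box not Box not s) or Box (p implies s)), 0
2. not (not Box not s implies Box not Box not s), 0
3. not Box (p implies s), 0
4. not Box not s, 0
5. not Box not Box not s, 0
6. not (p implies s), 1
7. p, 1
8. not s, 1
9. s, 2
10. Box not s, 3
11. not s, 0
12. not s, 2
Accessibility: 0R0, 0R1, 0R2, 0R3, 1R0, 1R1, 1R2, 1R3, 2R0, 2R1, 2R2, 2R3, 3R0, 3R1, 3R2, 3R3
Branch closes: s and not s both at 2.
Every branch closes (one shown): valid in S5.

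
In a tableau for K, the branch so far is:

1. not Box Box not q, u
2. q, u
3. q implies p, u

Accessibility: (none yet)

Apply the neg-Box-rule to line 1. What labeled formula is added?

a fresh world v with uRv, and not Box not q at v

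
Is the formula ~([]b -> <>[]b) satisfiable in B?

Unsatisfiable

1. ~([]b -> <>[]b), w0
2. []b, w0   [~->-rule on 1]
3. ~<>[]b, w0   [~->-rule on 1]
4. b, w0   [[]-rule on 2 via w0Rw0]
5. ~[]b, w0   [~<>-rule on 3 via w0Rw0]
6. ~b, w1   [~[]-rule on 5: fresh world w1, w0Rw1]
7. b, w1   [[]-rule on 2 via w0Rw1]
Accessibility: w0Rw0, w0Rw1, w1Rw0, w1Rw1
Branch closes: b and ~b both at w1.
All branches of the tableau close; one closing branch shown above.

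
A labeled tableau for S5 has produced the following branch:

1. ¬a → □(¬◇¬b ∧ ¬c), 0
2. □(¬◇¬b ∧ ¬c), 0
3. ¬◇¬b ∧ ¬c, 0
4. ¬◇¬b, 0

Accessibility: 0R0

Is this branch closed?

There is no literal clash: for every atom and world, at most one sign appears.

Open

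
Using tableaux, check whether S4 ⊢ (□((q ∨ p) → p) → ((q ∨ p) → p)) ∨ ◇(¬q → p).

Valid in S4

Tableau for the negation ¬((□((q ∨ p) → p) → ((q ∨ p) → p)) ∨ ◇(¬q → p)):
1. ¬((□((q ∨ p) → p) → ((q ∨ p) → p)) ∨ ◇(¬q → p)), u
2. ¬(□((q ∨ p) → p) → ((q ∨ p) → p)), u   [¬∨-rule on 1]
3. ¬◇(¬q → p), u   [¬∨-rule on 1]
4. □((q ∨ p) → p), u   [¬→-rule on 2]
5. ¬((q ∨ p) → p), u   [¬→-rule on 2]
6. q ∨ p, u   [¬→-rule on 5]
7. ¬p, u   [¬→-rule on 5]
8. ¬(¬q → p), u   [¬◇-rule on 3 via uRu]
9. ¬q, u   [¬→-rule on 8]
10. (q ∨ p) → p, u   [□-rule on 4 via uRu]
11. p, u   [∨-rule on 6 (branches; this branch)]
Accessibility: uRu
Branch closes: p and ¬p both at u.
Every branch of the negation's tableau closes; the branch above is one of them.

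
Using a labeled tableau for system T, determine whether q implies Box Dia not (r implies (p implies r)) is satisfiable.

Yes, satisfiable

1. q implies Box Dia not (r implies (p implies r)), 0
2. not q, 0
Accessibility: 0R0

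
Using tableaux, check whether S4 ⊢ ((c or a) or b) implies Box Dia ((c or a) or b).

Tableau for the negation not (((c or a) or b) implies Box Dia ((c or a) or b)):
1. not (((c or a) or b) implies Box Dia ((c or a) or b)), 0
2. (c or a) or b, 0
3. not Box Dia ((c or a) or b), 0
4. b, 0
5. not Dia ((c or a) or b), 1
6. not ((c or a) or b), 1
7. not (c or a), 1
8. not b, 1
9. not c, 1
10. not a, 1
Accessibility: 0R0, 0R1, 1R1
The negation has an open branch (countermodel exists).

Invalid (countermodel exists)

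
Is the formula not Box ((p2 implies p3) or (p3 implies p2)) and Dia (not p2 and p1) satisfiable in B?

Unsatisfiable (every branch closes)

1. not Box ((p2 implies p3) or (p3 implies p2)) and Dia (not p2 and p1), 0
2. not Box ((p2 implies p3) or (p3 implies p2)), 0   [and-rule on 1]
3. Dia (not p2 and p1), 0   [and-rule on 1]
4. not ((p2 implies p3) or (p3 implies p2)), 1   [neg-Box-rule on 2: fresh world 1, 0R1]
5. not (p2 implies p3), 1   [neg-or-rule on 4]
6. not (p3 implies p2), 1   [neg-or-rule on 4]
7. p2, 1   [neg-implies-rule on 5]
8. not p3, 1   [neg-implies-rule on 5]
9. p3, 1   [neg-implies-rule on 6]
10. not p2, 1   [neg-implies-rule on 6]
Accessibility: 0R0, 0R1, 1R0, 1R1
Branch closes: p3 and not p3 both at 1.
All branches of the tableau close; one closing branch shown above.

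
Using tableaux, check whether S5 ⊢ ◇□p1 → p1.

Valid in S5

Tableau for the negation ¬(◇□p1 → p1):
1. ¬(◇□p1 → p1), 0
2. ◇□p1, 0
3. ¬p1, 0
4. □p1, 1
5. p1, 0
Accessibility: 0R0, 0R1, 1R0, 1R1
Branch closes: p1 and ¬p1 both at 0.
All branches of the negation close; one closing branch shown above.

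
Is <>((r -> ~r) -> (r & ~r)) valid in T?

Tableau for the negation ~<>((r -> ~r) -> (r & ~r)):
1. ~<>((r -> ~r) -> (r & ~r)), u
2. ~((r -> ~r) -> (r & ~r)), u
3. r -> ~r, u
4. ~(r & ~r), u
5. ~r, u
Accessibility: uRu
The negation has an open branch (countermodel exists).

Not valid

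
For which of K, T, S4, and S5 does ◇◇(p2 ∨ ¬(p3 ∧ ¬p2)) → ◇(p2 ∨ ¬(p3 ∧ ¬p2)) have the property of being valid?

T-tableau for the negation ¬(◇◇(p2 ∨ ¬(p3 ∧ ¬p2)) → ◇(p2 ∨ ¬(p3 ∧ ¬p2))):
1. ¬(◇◇(p2 ∨ ¬(p3 ∧ ¬p2)) → ◇(p2 ∨ ¬(p3 ∧ ¬p2))), w0
2. ◇◇(p2 ∨ ¬(p3 ∧ ¬p2)), w0   [¬→-rule on 1]
3. ¬◇(p2 ∨ ¬(p3 ∧ ¬p2)), w0   [¬→-rule on 1]
4. ¬(p2 ∨ ¬(p3 ∧ ¬p2)), w0   [¬◇-rule on 3 via w0Rw0]
5. ¬p2, w0   [¬∨-rule on 4]
6. p3 ∧ ¬p2, w0   [¬∨-rule on 4]
7. p3, w0   [∧-rule on 6]
8. ◇(p2 ∨ ¬(p3 ∧ ¬p2)), w1   [◇-rule on 2: fresh world w1, w0Rw1]
9. ¬(p2 ∨ ¬(p3 ∧ ¬p2)), w1   [¬◇-rule on 3 via w0Rw1]
10. ¬p2, w1   [¬∨-rule on 9]
11. p3 ∧ ¬p2, w1   [¬∨-rule on 9]
12. p3, w1   [∧-rule on 11]
13. p2 ∨ ¬(p3 ∧ ¬p2), w2   [◇-rule on 8: fresh world w2, w1Rw2]
14. ¬(p3 ∧ ¬p2), w2   [∨-rule on 13 (branches; this branch)]
15. p2, w2   [¬∧-rule on 14 (branches; this branch)]
Accessibility: w0Rw0, w0Rw1, w1Rw1, w1Rw2, w2Rw2
Complete open branch: countermodel on a T-frame, so not valid in T, nor in K (the same frame is also a K-frame).
S4-tableau for the negation ¬(◇◇(p2 ∨ ¬(p3 ∧ ¬p2)) → ◇(p2 ∨ ¬(p3 ∧ ¬p2))):
1. ¬(◇◇(p2 ∨ ¬(p3 ∧ ¬p2)) → ◇(p2 ∨ ¬(p3 ∧ ¬p2))), w0
2. ◇◇(p2 ∨ ¬(p3 ∧ ¬p2)), w0   [¬→-rule on 1]
3. ¬◇(p2 ∨ ¬(p3 ∧ ¬p2)), w0   [¬→-rule on 1]
4. ¬(p2 ∨ ¬(p3 ∧ ¬p2)), w0   [¬◇-rule on 3 via w0Rw0]
5. ¬p2, w0   [¬∨-rule on 4]
6. p3 ∧ ¬p2, w0   [¬∨-rule on 4]
7. p3, w0   [∧-rule on 6]
8. ◇(p2 ∨ ¬(p3 ∧ ¬p2)), w1   [◇-rule on 2: fresh world w1, w0Rw1]
9. ¬(p2 ∨ ¬(p3 ∧ ¬p2)), w1   [¬◇-rule on 3 via w0Rw1]
10. ¬p2, w1   [¬∨-rule on 9]
11. p3 ∧ ¬p2, w1   [¬∨-rule on 9]
12. p3, w1   [∧-rule on 11]
13. p2 ∨ ¬(p3 ∧ ¬p2), w2   [◇-rule on 8: fresh world w2, w1Rw2]
14. ¬(p2 ∨ ¬(p3 ∧ ¬p2)), w2   [¬◇-rule on 3 via w0Rw2]
15. ¬p2, w2   [¬∨-rule on 14]
16. p3 ∧ ¬p2, w2   [¬∨-rule on 14]
17. p3, w2   [∧-rule on 16]
18. ¬(p3 ∧ ¬p2), w2   [∨-rule on 13 (branches; this branch)]
19. p2, w2   [¬∧-rule on 18 (branches; this branch)]
Accessibility: w0Rw0, w0Rw1, w0Rw2, w1Rw1, w1Rw2, w2Rw2
Branch closes: p2 and ¬p2 both at w2.
Every branch closes (one shown): valid in S4, hence also in S5 (every theorem of S4 is a theorem of S5).

S4, S5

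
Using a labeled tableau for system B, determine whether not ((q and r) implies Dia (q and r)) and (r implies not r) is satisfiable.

1. not ((q and r) implies Dia (q and r)) and (r implies not r), 0
2. not ((q and r) implies Dia (q and r)), 0
3. r implies not r, 0
4. q and r, 0
5. not Dia (q and r), 0
6. q, 0
7. r, 0
8. not (q and r), 0
9. not r, 0
Accessibility: 0R0
Branch closes: r and not r both at 0.
All branches of the tableau close; one closing branch shown above.

No, unsatisfiable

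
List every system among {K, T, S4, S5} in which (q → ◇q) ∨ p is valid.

K-tableau for the negation ¬((q → ◇q) ∨ p):
1. ¬((q → ◇q) ∨ p), 0
2. ¬(q → ◇q), 0
3. ¬p, 0
4. q, 0
5. ¬◇q, 0
Complete open branch: countermodel on a K-frame, so not valid in K.
T-tableau for the negation ¬((q → ◇q) ∨ p):
1. ¬((q → ◇q) ∨ p), 0
2. ¬(q → ◇q), 0
3. ¬p, 0
4. q, 0
5. ¬◇q, 0
6. ¬q, 0
Accessibility: 0R0
Branch closes: q and ¬q both at 0.
Every branch closes (one shown): valid in T, hence also in S4, S5 (every theorem of T is a theorem of S4 and S5).

T, S4, S5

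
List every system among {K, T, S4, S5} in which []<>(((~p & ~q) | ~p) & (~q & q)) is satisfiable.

K

T-tableau for the formula:
1. []<>(((~p & ~q) | ~p) & (~q & q)), u
2. <>(((~p & ~q) | ~p) & (~q & q)), u
3. ((~p & ~q) | ~p) & (~q & q), v
4. (~p & ~q) | ~p, v
5. ~q & q, v
6. ~q, v
7. q, v
Accessibility: uRu, uRv, vRv
Branch closes: q and ~q both at v.
Every branch closes (one shown): unsatisfiable in T, hence also in S4, S5 (every S4/S5-frame is a T-frame).
K-tableau for the formula:
1. []<>(((~p & ~q) | ~p) & (~q & q)), u
Complete open branch: satisfiable in K.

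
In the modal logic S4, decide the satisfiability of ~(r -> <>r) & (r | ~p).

Unsatisfiable

1. ~(r -> <>r) & (r | ~p), w0
2. ~(r -> <>r), w0   [&-rule on 1]
3. r | ~p, w0   [&-rule on 1]
4. r, w0   [~->-rule on 2]
5. ~<>r, w0   [~->-rule on 2]
6. ~r, w0   [~<>-rule on 5 via w0Rw0]
Accessibility: w0Rw0
Branch closes: r and ~r both at w0.
All branches of the tableau close; one closing branch shown above.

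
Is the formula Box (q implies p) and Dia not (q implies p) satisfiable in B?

1. Box (q implies p) and Dia not (q implies p), w0
2. Box (q implies p), w0
3. Dia not (q implies p), w0
4. q implies p, w0
5. p, w0
6. not (q implies p), w1
7. q, w1
8. not p, w1
9. q implies p, w1
10. p, w1
Accessibility: w0Rw0, w0Rw1, w1Rw0, w1Rw1
Branch closes: p and not p both at w1.
All branches of the tableau close; one closing branch shown above.

Unsatisfiable (every branch closes)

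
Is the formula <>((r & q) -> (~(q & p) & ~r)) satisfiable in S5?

Satisfiable

1. <>((r & q) -> (~(q & p) & ~r)), w0
2. (r & q) -> (~(q & p) & ~r), w1
3. ~(q & p) & ~r, w1
4. ~(q & p), w1
5. ~r, w1
6. ~p, w1
Accessibility: w0Rw0, w0Rw1, w1Rw0, w1Rw1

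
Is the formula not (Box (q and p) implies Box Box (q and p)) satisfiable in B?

Yes, satisfiable

1. not (Box (q and p) implies Box Box (q and p)), u
2. Box (q and p), u
3. not Box Box (q and p), u
4. q and p, u
5. q, u
6. p, u
7. not Box (q and p), v
8. q and p, v
9. q, v
10. p, v
11. not (q and p), w
12. not p, w
Accessibility: uRu, uRv, vRu, vRv, vRw, wRv, wRw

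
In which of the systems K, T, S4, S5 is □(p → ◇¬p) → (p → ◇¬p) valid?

T, S4, S5

K-tableau for the negation ¬(□(p → ◇¬p) → (p → ◇¬p)):
1. ¬(□(p → ◇¬p) → (p → ◇¬p)), w0
2. □(p → ◇¬p), w0   [¬→-rule on 1]
3. ¬(p → ◇¬p), w0   [¬→-rule on 1]
4. p, w0   [¬→-rule on 3]
5. ¬◇¬p, w0   [¬→-rule on 3]
Complete open branch: countermodel on a K-frame, so not valid in K.
T-tableau for the negation ¬(□(p → ◇¬p) → (p → ◇¬p)):
1. ¬(□(p → ◇¬p) → (p → ◇¬p)), w0
2. □(p → ◇¬p), w0   [¬→-rule on 1]
3. ¬(p → ◇¬p), w0   [¬→-rule on 1]
4. p, w0   [¬→-rule on 3]
5. ¬◇¬p, w0   [¬→-rule on 3]
6. p → ◇¬p, w0   [□-rule on 2 via w0Rw0]
7. ◇¬p, w0   [→-rule on 6 (branches; this branch)]
8. ¬p, w1   [◇-rule on 7: fresh world w1, w0Rw1]
9. p → ◇¬p, w1   [□-rule on 2 via w0Rw1]
10. p, w1   [¬◇-rule on 5 via w0Rw1]
Accessibility: w0Rw0, w0Rw1, w1Rw1
Branch closes: p and ¬p both at w1.
Every branch closes (one shown): valid in T, hence also in S4, S5 (every theorem of T is a theorem of S4 and S5).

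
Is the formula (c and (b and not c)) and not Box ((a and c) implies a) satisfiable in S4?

1. (c and (b and not c)) and not Box ((a and c) implies a), w0
2. c and (b and not c), w0
3. not Box ((a and c) implies a), w0
4. c, w0
5. b and not c, w0
6. b, w0
7. not c, w0
Accessibility: w0Rw0
Branch closes: c and not c both at w0.
(One branch shown.) All branches close.

Unsatisfiable (every branch closes)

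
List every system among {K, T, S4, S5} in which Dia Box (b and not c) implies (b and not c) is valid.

S4-tableau for the negation not (Dia Box (b and not c) implies (b and not c)):
1. not (Dia Box (b and not c) implies (b and not c)), 0
2. Dia Box (b and not c), 0
3. not (b and not c), 0
4. c, 0
5. Box (b and not c), 1
6. b and not c, 1
7. b, 1
8. not c, 1
Accessibility: 0R0, 0R1, 1R1
Complete open branch: countermodel on an S4-frame, so not valid in S4, nor in K, T (the same frame is also a K-frame and a T-frame).
S5-tableau for the negation not (Dia Box (b and not c) implies (b and not c)):
1. not (Dia Box (b and not c) implies (b and not c)), 0
2. Dia Box (b and not c), 0
3. not (b and not c), 0
4. c, 0
5. Box (b and not c), 1
6. b and not c, 0
7. b, 0
8. not c, 0
Accessibility: 0R0, 0R1, 1R0, 1R1
Branch closes: c and not c both at 0.
Every branch closes (one shown): valid in S5.

S5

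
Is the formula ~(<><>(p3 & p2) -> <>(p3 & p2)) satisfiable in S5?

No, unsatisfiable

1. ~(<><>(p3 & p2) -> <>(p3 & p2)), u
2. <><>(p3 & p2), u
3. ~<>(p3 & p2), u
4. ~(p3 & p2), u
5. ~p2, u
6. <>(p3 & p2), v
7. ~(p3 & p2), v
8. ~p2, v
9. p3 & p2, w
10. p3, w
11. p2, w
12. ~(p3 & p2), w
13. ~p2, w
Accessibility: uRu, uRv, uRw, vRu, vRv, vRw, wRu, wRv, wRw
Branch closes: p2 and ~p2 both at w.
(One branch shown.) All branches close.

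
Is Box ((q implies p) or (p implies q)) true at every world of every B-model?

Valid

Tableau for the negation not Box ((q implies p) or (p implies q)):
1. not Box ((q implies p) or (p implies q)), u
2. not ((q implies p) or (p implies q)), v
3. not (q implies p), v
4. not (p implies q), v
5. q, v
6. not p, v
7. p, v
8. not q, v
Accessibility: uRu, uRv, vRu, vRv
Branch closes: p and not p both at v.
All branches of the negation close; one closing branch shown above.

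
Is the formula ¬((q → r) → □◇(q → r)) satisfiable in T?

1. ¬((q → r) → □◇(q → r)), u
2. q → r, u
3. ¬□◇(q → r), u
4. r, u
5. ¬◇(q → r), v
6. ¬(q → r), v
7. q, v
8. ¬r, v
Accessibility: uRu, uRv, vRv

Satisfiable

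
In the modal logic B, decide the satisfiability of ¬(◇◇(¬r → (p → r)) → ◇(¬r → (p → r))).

Yes, satisfiable

1. ¬(◇◇(¬r → (p → r)) → ◇(¬r → (p → r))), w0
2. ◇◇(¬r → (p → r)), w0   [¬→-rule on 1]
3. ¬◇(¬r → (p → r)), w0   [¬→-rule on 1]
4. ¬(¬r → (p → r)), w0   [¬◇-rule on 3 via w0Rw0]
5. ¬r, w0   [¬→-rule on 4]
6. ¬(p → r), w0   [¬→-rule on 4]
7. p, w0   [¬→-rule on 6]
8. ◇(¬r → (p → r)), w1   [◇-rule on 2: fresh world w1, w0Rw1]
9. ¬(¬r → (p → r)), w1   [¬◇-rule on 3 via w0Rw1]
10. ¬r, w1   [¬→-rule on 9]
11. ¬(p → r), w1   [¬→-rule on 9]
12. p, w1   [¬→-rule on 11]
13. ¬r → (p → r), w2   [◇-rule on 8: fresh world w2, w1Rw2]
14. p → r, w2   [→-rule on 13 (branches; this branch)]
15. r, w2   [→-rule on 14 (branches; this branch)]
Accessibility: w0Rw0, w0Rw1, w1Rw0, w1Rw1, w1Rw2, w2Rw1, w2Rw2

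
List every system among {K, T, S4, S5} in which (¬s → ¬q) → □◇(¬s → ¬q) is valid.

S4-tableau for the negation ¬((¬s → ¬q) → □◇(¬s → ¬q)):
1. ¬((¬s → ¬q) → □◇(¬s → ¬q)), 0
2. ¬s → ¬q, 0
3. ¬□◇(¬s → ¬q), 0
4. ¬q, 0
5. ¬◇(¬s → ¬q), 1
6. ¬(¬s → ¬q), 1
7. ¬s, 1
8. q, 1
Accessibility: 0R0, 0R1, 1R1
Complete open branch: countermodel on an S4-frame, so not valid in S4, nor in K, T (the same frame is also a K-frame and a T-frame).
S5-tableau for the negation ¬((¬s → ¬q) → □◇(¬s → ¬q)):
1. ¬((¬s → ¬q) → □◇(¬s → ¬q)), 0
2. ¬s → ¬q, 0
3. ¬□◇(¬s → ¬q), 0
4. ¬q, 0
5. ¬◇(¬s → ¬q), 1
6. ¬(¬s → ¬q), 0
7. ¬s, 0
8. q, 0
Accessibility: 0R0, 0R1, 1R0, 1R1
Branch closes: q and ¬q both at 0.
Every branch closes (one shown): valid in S5.

S5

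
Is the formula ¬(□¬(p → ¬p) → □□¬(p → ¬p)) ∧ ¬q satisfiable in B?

1. ¬(□¬(p → ¬p) → □□¬(p → ¬p)) ∧ ¬q, u
2. ¬(□¬(p → ¬p) → □□¬(p → ¬p)), u
3. ¬q, u
4. □¬(p → ¬p), u
5. ¬□□¬(p → ¬p), u
6. ¬(p → ¬p), u
7. p, u
8. ¬□¬(p → ¬p), v
9. ¬(p → ¬p), v
10. p, v
11. p → ¬p, w
12. ¬p, w
Accessibility: uRu, uRv, vRu, vRv, vRw, wRv, wRw

Satisfiable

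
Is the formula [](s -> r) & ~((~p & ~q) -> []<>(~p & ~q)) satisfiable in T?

Satisfiable (open branch found)

1. [](s -> r) & ~((~p & ~q) -> []<>(~p & ~q)), 0
2. [](s -> r), 0
3. ~((~p & ~q) -> []<>(~p & ~q)), 0
4. ~p & ~q, 0
5. ~[]<>(~p & ~q), 0
6. ~p, 0
7. ~q, 0
8. s -> r, 0
9. r, 0
10. ~<>(~p & ~q), 1
11. s -> r, 1
12. ~(~p & ~q), 1
13. r, 1
14. q, 1
Accessibility: 0R0, 0R1, 1R1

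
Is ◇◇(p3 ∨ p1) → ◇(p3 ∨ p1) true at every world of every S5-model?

Valid

Tableau for the negation ¬(◇◇(p3 ∨ p1) → ◇(p3 ∨ p1)):
1. ¬(◇◇(p3 ∨ p1) → ◇(p3 ∨ p1)), u
2. ◇◇(p3 ∨ p1), u
3. ¬◇(p3 ∨ p1), u
4. ¬(p3 ∨ p1), u
5. ¬p3, u
6. ¬p1, u
7. ◇(p3 ∨ p1), v
8. ¬(p3 ∨ p1), v
9. ¬p3, v
10. ¬p1, v
11. p3 ∨ p1, w
12. ¬(p3 ∨ p1), w
13. ¬p3, w
14. ¬p1, w
15. p1, w
Accessibility: uRu, uRv, uRw, vRu, vRv, vRw, wRu, wRv, wRw
Branch closes: p1 and ¬p1 both at w.
Every branch of the negation's tableau closes; the branch above is one of them.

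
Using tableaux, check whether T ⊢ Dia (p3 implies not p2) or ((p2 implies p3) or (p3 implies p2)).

Yes, valid

Tableau for the negation not (Dia (p3 implies not p2) or ((p2 implies p3) or (p3 implies p2))):
1. not (Dia (p3 implies not p2) or ((p2 implies p3) or (p3 implies p2))), 0
2. not Dia (p3 implies not p2), 0
3. not ((p2 implies p3) or (p3 implies p2)), 0
4. not (p2 implies p3), 0
5. not (p3 implies p2), 0
6. p2, 0
7. not p3, 0
8. p3, 0
9. not p2, 0
Accessibility: 0R0
Branch closes: p3 and not p3 both at 0.
All branches of the negation close; one closing branch shown above.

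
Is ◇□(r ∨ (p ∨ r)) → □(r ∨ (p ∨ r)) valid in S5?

Tableau for the negation ¬(◇□(r ∨ (p ∨ r)) → □(r ∨ (p ∨ r))):
1. ¬(◇□(r ∨ (p ∨ r)) → □(r ∨ (p ∨ r))), u
2. ◇□(r ∨ (p ∨ r)), u
3. ¬□(r ∨ (p ∨ r)), u
4. □(r ∨ (p ∨ r)), v
5. r ∨ (p ∨ r), u
6. r ∨ (p ∨ r), v
7. p ∨ r, u
8. p ∨ r, v
9. r, u
10. r, v
11. ¬(r ∨ (p ∨ r)), w
12. ¬r, w
13. ¬(p ∨ r), w
14. ¬p, w
15. r ∨ (p ∨ r), w
16. p ∨ r, w
17. r, w
Accessibility: uRu, uRv, uRw, vRu, vRv, vRw, wRu, wRv, wRw
Branch closes: r and ¬r both at w.
All branches of the negation close; one closing branch shown above.

Yes, valid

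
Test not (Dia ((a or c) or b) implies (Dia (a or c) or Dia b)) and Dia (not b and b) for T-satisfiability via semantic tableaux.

1. not (Dia ((a or c) or b) implies (Dia (a or c) or Dia b)) and Dia (not b and b), w0
2. not (Dia ((a or c) or b) implies (Dia (a or c) or Dia b)), w0   [and-rule on 1]
3. Dia (not b and b), w0   [and-rule on 1]
4. Dia ((a or c) or b), w0   [neg-implies-rule on 2]
5. not (Dia (a or c) or Dia b), w0   [neg-implies-rule on 2]
6. not Dia (a or c), w0   [neg-or-rule on 5]
7. not Dia b, w0   [neg-or-rule on 5]
8. not (a or c), w0   [neg-Dia-rule on 6 via w0Rw0]
9. not a, w0   [neg-or-rule on 8]
10. not c, w0   [neg-or-rule on 8]
11. not b, w0   [neg-Dia-rule on 7 via w0Rw0]
12. not b and b, w1   [Dia-rule on 3: fresh world w1, w0Rw1]
13. not b, w1   [and-rule on 12]
14. b, w1   [and-rule on 12]
Accessibility: w0Rw0, w0Rw1, w1Rw1
Branch closes: b and not b both at w1.
All branches of the tableau close; one closing branch shown above.

No, unsatisfiable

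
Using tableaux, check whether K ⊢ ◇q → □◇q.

Tableau for the negation ¬(◇q → □◇q):
1. ¬(◇q → □◇q), 0
2. ◇q, 0
3. ¬□◇q, 0
4. q, 1
5. ¬◇q, 2
Accessibility: 0R1, 0R2
The negation has an open branch (countermodel exists).

Invalid (countermodel exists)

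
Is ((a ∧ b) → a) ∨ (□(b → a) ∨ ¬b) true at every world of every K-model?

Yes, valid

Tableau for the negation ¬(((a ∧ b) → a) ∨ (□(b → a) ∨ ¬b)):
1. ¬(((a ∧ b) → a) ∨ (□(b → a) ∨ ¬b)), 0
2. ¬((a ∧ b) → a), 0   [¬∨-rule on 1]
3. ¬(□(b → a) ∨ ¬b), 0   [¬∨-rule on 1]
4. a ∧ b, 0   [¬→-rule on 2]
5. ¬a, 0   [¬→-rule on 2]
6. ¬□(b → a), 0   [¬∨-rule on 3]
7. b, 0   [¬∨-rule on 3]
8. a, 0   [∧-rule on 4]
Branch closes: a and ¬a both at 0.
Every branch of the negation's tableau closes; the branch above is one of them.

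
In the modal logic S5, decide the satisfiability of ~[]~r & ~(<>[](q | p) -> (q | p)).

1. ~[]~r & ~(<>[](q | p) -> (q | p)), w0
2. ~[]~r, w0
3. ~(<>[](q | p) -> (q | p)), w0
4. <>[](q | p), w0
5. ~(q | p), w0
6. ~q, w0
7. ~p, w0
8. r, w1
9. [](q | p), w2
10. q | p, w0
11. q | p, w1
12. q | p, w2
13. p, w0
Accessibility: w0Rw0, w0Rw1, w0Rw2, w1Rw0, w1Rw1, w1Rw2, w2Rw0, w2Rw1, w2Rw2
Branch closes: p and ~p both at w0.
All branches of the tableau close; one closing branch shown above.

Unsatisfiable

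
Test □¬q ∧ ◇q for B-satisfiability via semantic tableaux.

1. □¬q ∧ ◇q, w0
2. □¬q, w0   [∧-rule on 1]
3. ◇q, w0   [∧-rule on 1]
4. ¬q, w0   [□-rule on 2 via w0Rw0]
5. q, w1   [◇-rule on 3: fresh world w1, w0Rw1]
6. ¬q, w1   [□-rule on 2 via w0Rw1]
Accessibility: w0Rw0, w0Rw1, w1Rw0, w1Rw1
Branch closes: q and ¬q both at w1.
(One branch shown.) All branches close.

Unsatisfiable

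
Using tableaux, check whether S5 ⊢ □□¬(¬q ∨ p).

Not valid

Tableau for the negation ¬□□¬(¬q ∨ p):
1. ¬□□¬(¬q ∨ p), 0
2. ¬□¬(¬q ∨ p), 1
3. ¬q ∨ p, 2
4. p, 2
Accessibility: 0R0, 0R1, 0R2, 1R0, 1R1, 1R2, 2R0, 2R1, 2R2
The negation has an open branch (countermodel exists).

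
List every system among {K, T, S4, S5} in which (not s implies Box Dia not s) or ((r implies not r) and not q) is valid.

S5

S5-tableau for the negation not ((not s implies Box Dia not s) or ((r implies not r) and not q)):
1. not ((not s implies Box Dia not s) or ((r implies not r) and not q)), 0
2. not (not s implies Box Dia not s), 0
3. not ((r implies not r) and not q), 0
4. not s, 0
5. not Box Dia not s, 0
6. not (r implies not r), 0
7. r, 0
8. not Dia not s, 1
9. s, 0
Accessibility: 0R0, 0R1, 1R0, 1R1
Branch closes: s and not s both at 0.
Every branch closes (one shown): valid in S5.
S4-tableau for the negation not ((not s implies Box Dia not s) or ((r implies not r) and not q)):
1. not ((not s implies Box Dia not s) or ((r implies not r) and not q)), 0
2. not (not s implies Box Dia not s), 0
3. not ((r implies not r) and not q), 0
4. not s, 0
5. not Box Dia not s, 0
6. q, 0
7. not Dia not s, 1
8. s, 1
Accessibility: 0R0, 0R1, 1R1
Complete open branch: countermodel on an S4-frame, so not valid in S4, nor in K, T (the same frame is also a K-frame and a T-frame).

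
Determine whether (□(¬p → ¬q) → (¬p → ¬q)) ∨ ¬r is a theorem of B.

Tableau for the negation ¬((□(¬p → ¬q) → (¬p → ¬q)) ∨ ¬r):
1. ¬((□(¬p → ¬q) → (¬p → ¬q)) ∨ ¬r), 0
2. ¬(□(¬p → ¬q) → (¬p → ¬q)), 0
3. r, 0
4. □(¬p → ¬q), 0
5. ¬(¬p → ¬q), 0
6. ¬p, 0
7. q, 0
8. ¬p → ¬q, 0
9. ¬q, 0
Accessibility: 0R0
Branch closes: q and ¬q both at 0.
Every branch of the negation's tableau closes; the branch above is one of them.

Valid in B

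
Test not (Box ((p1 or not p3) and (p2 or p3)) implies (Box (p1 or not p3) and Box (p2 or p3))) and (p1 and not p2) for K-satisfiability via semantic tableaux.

No, unsatisfiable

1. not (Box ((p1 or not p3) and (p2 or p3)) implies (Box (p1 or not p3) and Box (p2 or p3))) and (p1 and not p2), u
2. not (Box ((p1 or not p3) and (p2 or p3)) implies (Box (p1 or not p3) and Box (p2 or p3))), u
3. p1 and not p2, u
4. Box ((p1 or not p3) and (p2 or p3)), u
5. not (Box (p1 or not p3) and Box (p2 or p3)), u
6. p1, u
7. not p2, u
8. not Box (p2 or p3), u
9. not (p2 or p3), v
10. not p2, v
11. not p3, v
12. (p1 or not p3) and (p2 or p3), v
13. p1 or not p3, v
14. p2 or p3, v
15. p3, v
Accessibility: uRv
Branch closes: p3 and not p3 both at v.
(One branch shown.) All branches close.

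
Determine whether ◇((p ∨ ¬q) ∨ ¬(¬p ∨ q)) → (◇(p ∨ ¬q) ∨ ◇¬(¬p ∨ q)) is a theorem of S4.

Valid in S4

Tableau for the negation ¬(◇((p ∨ ¬q) ∨ ¬(¬p ∨ q)) → (◇(p ∨ ¬q) ∨ ◇¬(¬p ∨ q))):
1. ¬(◇((p ∨ ¬q) ∨ ¬(¬p ∨ q)) → (◇(p ∨ ¬q) ∨ ◇¬(¬p ∨ q))), 0
2. ◇((p ∨ ¬q) ∨ ¬(¬p ∨ q)), 0
3. ¬(◇(p ∨ ¬q) ∨ ◇¬(¬p ∨ q)), 0
4. ¬◇(p ∨ ¬q), 0
5. ¬◇¬(¬p ∨ q), 0
6. ¬(p ∨ ¬q), 0
7. ¬p, 0
8. q, 0
9. ¬p ∨ q, 0
10. (p ∨ ¬q) ∨ ¬(¬p ∨ q), 1
11. ¬(p ∨ ¬q), 1
12. ¬p, 1
13. q, 1
14. ¬p ∨ q, 1
15. p ∨ ¬q, 1
16. ¬q, 1
Accessibility: 0R0, 0R1, 1R1
Branch closes: q and ¬q both at 1.
Every branch of the negation's tableau closes; the branch above is one of them.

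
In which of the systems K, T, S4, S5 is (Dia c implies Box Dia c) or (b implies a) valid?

S5

S4-tableau for the negation not ((Dia c implies Box Dia c) or (b implies a)):
1. not ((Dia c implies Box Dia c) or (b implies a)), 0
2. not (Dia c implies Box Dia c), 0   [neg-or-rule on 1]
3. not (b implies a), 0   [neg-or-rule on 1]
4. Dia c, 0   [neg-implies-rule on 2]
5. not Box Dia c, 0   [neg-implies-rule on 2]
6. b, 0   [neg-implies-rule on 3]
7. not a, 0   [neg-implies-rule on 3]
8. c, 1   [Dia-rule on 4: fresh world 1, 0R1]
9. not Dia c, 2   [neg-Box-rule on 5: fresh world 2, 0R2]
10. not c, 2   [neg-Dia-rule on 9 via 2R2]
Accessibility: 0R0, 0R1, 0R2, 1R1, 2R2
Complete open branch: countermodel on an S4-frame, so not valid in S4, nor in K, T (the same frame is also a K-frame and a T-frame).
S5-tableau for the negation not ((Dia c implies Box Dia c) or (b implies a)):
1. not ((Dia c implies Box Dia c) or (b implies a)), 0
2. not (Dia c implies Box Dia c), 0   [neg-or-rule on 1]
3. not (b implies a), 0   [neg-or-rule on 1]
4. Dia c, 0   [neg-implies-rule on 2]
5. not Box Dia c, 0   [neg-implies-rule on 2]
6. b, 0   [neg-implies-rule on 3]
7. not a, 0   [neg-implies-rule on 3]
8. c, 1   [Dia-rule on 4: fresh world 1, 0R1]
9. not Dia c, 2   [neg-Box-rule on 5: fresh world 2, 0R2]
10. not c, 0   [neg-Dia-rule on 9 via 2R0]
11. not c, 1   [neg-Dia-rule on 9 via 2R1]
Accessibility: 0R0, 0R1, 0R2, 1R0, 1R1, 1R2, 2R0, 2R1, 2R2
Branch closes: c and not c both at 1.
Every branch closes (one shown): valid in S5.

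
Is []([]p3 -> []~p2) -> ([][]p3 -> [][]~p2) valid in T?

Valid

Tableau for the negation ~([]([]p3 -> []~p2) -> ([][]p3 -> [][]~p2)):
1. ~([]([]p3 -> []~p2) -> ([][]p3 -> [][]~p2)), w0
2. []([]p3 -> []~p2), w0
3. ~([][]p3 -> [][]~p2), w0
4. [][]p3, w0
5. ~[][]~p2, w0
6. []p3 -> []~p2, w0
7. []p3, w0
8. p3, w0
9. []~p2, w0
10. ~p2, w0
11. ~[]~p2, w1
12. []p3 -> []~p2, w1
13. []p3, w1
14. p3, w1
15. ~p2, w1
16. ~[]p3, w1
17. p2, w2
18. p3, w2
19. ~p3, w3
20. p3, w3
Accessibility: w0Rw0, w0Rw1, w1Rw1, w1Rw2, w1Rw3, w2Rw2, w3Rw3
Branch closes: p3 and ~p3 both at w3.
Every branch of the negation's tableau closes; the branch above is one of them.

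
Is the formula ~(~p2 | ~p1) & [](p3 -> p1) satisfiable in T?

Satisfiable

1. ~(~p2 | ~p1) & [](p3 -> p1), w0
2. ~(~p2 | ~p1), w0
3. [](p3 -> p1), w0
4. p2, w0
5. p1, w0
6. p3 -> p1, w0
Accessibility: w0Rw0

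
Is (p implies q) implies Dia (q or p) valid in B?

Tableau for the negation not ((p implies q) implies Dia (q or p)):
1. not ((p implies q) implies Dia (q or p)), u
2. p implies q, u
3. not Dia (q or p), u
4. not (q or p), u
5. not q, u
6. not p, u
Accessibility: uRu
The negation has an open branch (countermodel exists).

Not valid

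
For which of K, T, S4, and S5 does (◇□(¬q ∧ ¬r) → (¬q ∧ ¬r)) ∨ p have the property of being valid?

S5

S4-tableau for the negation ¬((◇□(¬q ∧ ¬r) → (¬q ∧ ¬r)) ∨ p):
1. ¬((◇□(¬q ∧ ¬r) → (¬q ∧ ¬r)) ∨ p), w0
2. ¬(◇□(¬q ∧ ¬r) → (¬q ∧ ¬r)), w0
3. ¬p, w0
4. ◇□(¬q ∧ ¬r), w0
5. ¬(¬q ∧ ¬r), w0
6. r, w0
7. □(¬q ∧ ¬r), w1
8. ¬q ∧ ¬r, w1
9. ¬q, w1
10. ¬r, w1
Accessibility: w0Rw0, w0Rw1, w1Rw1
Complete open branch: countermodel on an S4-frame, so not valid in S4, nor in K, T (the same frame is also a K-frame and a T-frame).
S5-tableau for the negation ¬((◇□(¬q ∧ ¬r) → (¬q ∧ ¬r)) ∨ p):
1. ¬((◇□(¬q ∧ ¬r) → (¬q ∧ ¬r)) ∨ p), w0
2. ¬(◇□(¬q ∧ ¬r) → (¬q ∧ ¬r)), w0
3. ¬p, w0
4. ◇□(¬q ∧ ¬r), w0
5. ¬(¬q ∧ ¬r), w0
6. r, w0
7. □(¬q ∧ ¬r), w1
8. ¬q ∧ ¬r, w0
9. ¬q, w0
10. ¬r, w0
Accessibility: w0Rw0, w0Rw1, w1Rw0, w1Rw1
Branch closes: r and ¬r both at w0.
Every branch closes (one shown): valid in S5.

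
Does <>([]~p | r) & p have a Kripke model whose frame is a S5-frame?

1. <>([]~p | r) & p, u
2. <>([]~p | r), u
3. p, u
4. []~p | r, v
5. r, v
Accessibility: uRu, uRv, vRu, vRv

Yes, satisfiable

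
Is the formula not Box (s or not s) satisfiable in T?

1. not Box (s or not s), 0
2. not (s or not s), 1   [neg-Box-rule on 1: fresh world 1, 0R1]
3. not s, 1   [neg-or-rule on 2]
4. s, 1   [neg-or-rule on 2]
Accessibility: 0R0, 0R1, 1R1
Branch closes: s and not s both at 1.
(One branch shown.) All branches close.

No, unsatisfiable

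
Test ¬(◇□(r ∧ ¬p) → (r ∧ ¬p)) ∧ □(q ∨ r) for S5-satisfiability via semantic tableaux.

Unsatisfiable

1. ¬(◇□(r ∧ ¬p) → (r ∧ ¬p)) ∧ □(q ∨ r), w0
2. ¬(◇□(r ∧ ¬p) → (r ∧ ¬p)), w0
3. □(q ∨ r), w0
4. ◇□(r ∧ ¬p), w0
5. ¬(r ∧ ¬p), w0
6. q ∨ r, w0
7. p, w0
8. r, w0
9. □(r ∧ ¬p), w1
10. q ∨ r, w1
11. r ∧ ¬p, w0
12. ¬p, w0
Accessibility: w0Rw0, w0Rw1, w1Rw0, w1Rw1
Branch closes: p and ¬p both at w0.
All branches of the tableau close; one closing branch shown above.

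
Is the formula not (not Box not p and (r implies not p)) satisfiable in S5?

1. not (not Box not p and (r implies not p)), u
2. not (r implies not p), u
3. r, u
4. p, u
Accessibility: uRu

Satisfiable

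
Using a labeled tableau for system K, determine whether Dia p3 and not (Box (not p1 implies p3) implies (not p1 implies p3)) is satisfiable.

Satisfiable

1. Dia p3 and not (Box (not p1 implies p3) implies (not p1 implies p3)), u
2. Dia p3, u
3. not (Box (not p1 implies p3) implies (not p1 implies p3)), u
4. Box (not p1 implies p3), u
5. not (not p1 implies p3), u
6. not p1, u
7. not p3, u
8. p3, v
9. not p1 implies p3, v
Accessibility: uRv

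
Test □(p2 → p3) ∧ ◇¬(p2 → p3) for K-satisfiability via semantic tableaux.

1. □(p2 → p3) ∧ ◇¬(p2 → p3), u
2. □(p2 → p3), u   [∧-rule on 1]
3. ◇¬(p2 → p3), u   [∧-rule on 1]
4. ¬(p2 → p3), v   [◇-rule on 3: fresh world v, uRv]
5. p2, v   [¬→-rule on 4]
6. ¬p3, v   [¬→-rule on 4]
7. p2 → p3, v   [□-rule on 2 via uRv]
8. p3, v   [→-rule on 7 (branches; this branch)]
Accessibility: uRv
Branch closes: p3 and ¬p3 both at v.
(One branch shown.) All branches close.

No, unsatisfiable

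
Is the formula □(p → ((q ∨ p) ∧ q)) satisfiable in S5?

Satisfiable

1. □(p → ((q ∨ p) ∧ q)), u
2. p → ((q ∨ p) ∧ q), u   [□-rule on 1 via uRu]
3. (q ∨ p) ∧ q, u   [→-rule on 2 (branches; this branch)]
4. q ∨ p, u   [∧-rule on 3]
5. q, u   [∧-rule on 3]
6. p, u   [∨-rule on 4 (branches; this branch)]
Accessibility: uRu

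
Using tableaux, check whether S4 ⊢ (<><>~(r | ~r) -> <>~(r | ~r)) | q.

Valid in S4

Tableau for the negation ~((<><>~(r | ~r) -> <>~(r | ~r)) | q):
1. ~((<><>~(r | ~r) -> <>~(r | ~r)) | q), u
2. ~(<><>~(r | ~r) -> <>~(r | ~r)), u
3. ~q, u
4. <><>~(r | ~r), u
5. ~<>~(r | ~r), u
6. r | ~r, u
7. ~r, u
8. <>~(r | ~r), v
9. r | ~r, v
10. ~r, v
11. ~(r | ~r), w
12. ~r, w
13. r, w
Accessibility: uRu, uRv, uRw, vRv, vRw, wRw
Branch closes: r and ~r both at w.
All branches of the negation close; one closing branch shown above.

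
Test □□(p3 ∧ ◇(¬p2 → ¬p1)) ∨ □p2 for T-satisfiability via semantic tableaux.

1. □□(p3 ∧ ◇(¬p2 → ¬p1)) ∨ □p2, w0
2. □p2, w0
3. p2, w0
Accessibility: w0Rw0

Satisfiable (open branch found)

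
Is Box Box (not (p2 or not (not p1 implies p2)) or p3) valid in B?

Tableau for the negation not Box Box (not (p2 or not (not p1 implies p2)) or p3):
1. not Box Box (not (p2 or not (not p1 implies p2)) or p3), u
2. not Box (not (p2 or not (not p1 implies p2)) or p3), v
3. not (not (p2 or not (not p1 implies p2)) or p3), w
4. p2 or not (not p1 implies p2), w
5. not p3, w
6. not (not p1 implies p2), w
7. not p1, w
8. not p2, w
Accessibility: uRu, uRv, vRu, vRv, vRw, wRv, wRw
The negation has an open branch (countermodel exists).

No, not valid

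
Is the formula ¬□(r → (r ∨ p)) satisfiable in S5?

1. ¬□(r → (r ∨ p)), 0
2. ¬(r → (r ∨ p)), 1   [¬□-rule on 1: fresh world 1, 0R1]
3. r, 1   [¬→-rule on 2]
4. ¬(r ∨ p), 1   [¬→-rule on 2]
5. ¬r, 1   [¬∨-rule on 4]
6. ¬p, 1   [¬∨-rule on 4]
Accessibility: 0R0, 0R1, 1R0, 1R1
Branch closes: r and ¬r both at 1.
(One branch shown.) All branches close.

No, unsatisfiable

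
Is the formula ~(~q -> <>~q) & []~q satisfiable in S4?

Unsatisfiable (every branch closes)

1. ~(~q -> <>~q) & []~q, 0
2. ~(~q -> <>~q), 0   [&-rule on 1]
3. []~q, 0   [&-rule on 1]
4. ~q, 0   [~->-rule on 2]
5. ~<>~q, 0   [~->-rule on 2]
6. q, 0   [~<>-rule on 5 via 0R0]
Accessibility: 0R0
Branch closes: q and ~q both at 0.
Every branch closes; the branch above is one of them.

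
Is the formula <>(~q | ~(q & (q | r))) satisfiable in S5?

Satisfiable

1. <>(~q | ~(q & (q | r))), 0
2. ~q | ~(q & (q | r)), 1
3. ~(q & (q | r)), 1
4. ~(q | r), 1
5. ~q, 1
6. ~r, 1
Accessibility: 0R0, 0R1, 1R0, 1R1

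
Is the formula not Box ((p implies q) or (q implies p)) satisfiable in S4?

No, unsatisfiable

1. not Box ((p implies q) or (q implies p)), u
2. not ((p implies q) or (q implies p)), v   [neg-Box-rule on 1: fresh world v, uRv]
3. not (p implies q), v   [neg-or-rule on 2]
4. not (q implies p), v   [neg-or-rule on 2]
5. p, v   [neg-implies-rule on 3]
6. not q, v   [neg-implies-rule on 3]
7. q, v   [neg-implies-rule on 4]
8. not p, v   [neg-implies-rule on 4]
Accessibility: uRu, uRv, vRv
Branch closes: q and not q both at v.
(One branch shown.) All branches close.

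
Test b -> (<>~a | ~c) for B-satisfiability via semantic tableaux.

1. b -> (<>~a | ~c), u
2. <>~a | ~c, u
3. ~c, u
Accessibility: uRu

Yes, satisfiable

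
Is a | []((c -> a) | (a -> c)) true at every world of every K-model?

Valid in K

Tableau for the negation ~(a | []((c -> a) | (a -> c))):
1. ~(a | []((c -> a) | (a -> c))), w0
2. ~a, w0
3. ~[]((c -> a) | (a -> c)), w0
4. ~((c -> a) | (a -> c)), w1
5. ~(c -> a), w1
6. ~(a -> c), w1
7. c, w1
8. ~a, w1
9. a, w1
10. ~c, w1
Accessibility: w0Rw1
Branch closes: a and ~a both at w1.
All branches of the negation close; one closing branch shown above.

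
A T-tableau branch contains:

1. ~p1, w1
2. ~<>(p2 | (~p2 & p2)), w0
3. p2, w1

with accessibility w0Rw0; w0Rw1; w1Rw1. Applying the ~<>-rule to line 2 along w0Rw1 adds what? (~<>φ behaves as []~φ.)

~<>φ behaves as []~φ: propagate the negated body to each accessible world.

~(p2 | (~p2 & p2)), w1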